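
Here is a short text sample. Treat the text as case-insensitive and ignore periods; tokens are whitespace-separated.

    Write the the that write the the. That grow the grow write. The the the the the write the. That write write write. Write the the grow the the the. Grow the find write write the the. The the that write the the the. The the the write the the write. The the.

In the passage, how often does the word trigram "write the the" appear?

Scanning the 51 overlapping trigram windows for "write the the":
  position 1–3: write the the
  position 5–7: write the the
  position 12–14: write the the
  position 24–26: write the the
  position 35–37: write the the
  position 41–43: write the the
  position 48–50: write the the
  position 51–53: write the the

8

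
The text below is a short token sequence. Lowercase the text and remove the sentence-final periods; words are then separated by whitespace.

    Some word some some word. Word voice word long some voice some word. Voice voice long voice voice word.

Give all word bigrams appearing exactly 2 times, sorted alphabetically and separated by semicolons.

voice voice; voice word; word voice

Bigram counts meeting the condition (exactly 2 times):
  voice voice: 2
  voice word: 2
  word voice: 2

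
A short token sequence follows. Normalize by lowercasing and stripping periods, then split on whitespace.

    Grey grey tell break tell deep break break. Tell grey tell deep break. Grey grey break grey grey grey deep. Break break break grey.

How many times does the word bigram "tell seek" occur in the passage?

Scanning the 23 overlapping bigram windows for "tell seek":
  (none found)

0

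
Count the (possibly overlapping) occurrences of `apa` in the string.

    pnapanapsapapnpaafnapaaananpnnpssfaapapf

4

Sliding a length-3 window over the 40 characters (38 positions):
  position 3–5: apa
  position 10–12: apa
  position 20–22: apa
  position 36–38: apa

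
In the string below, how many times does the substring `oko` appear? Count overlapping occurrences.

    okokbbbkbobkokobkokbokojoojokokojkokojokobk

Sliding a length-3 window over the 43 characters (41 positions):
  position 1–3: oko
  position 13–15: oko
  position 21–23: oko
  position 28–30: oko
  position 30–32: oko
  position 35–37: oko
  position 39–41: oko

7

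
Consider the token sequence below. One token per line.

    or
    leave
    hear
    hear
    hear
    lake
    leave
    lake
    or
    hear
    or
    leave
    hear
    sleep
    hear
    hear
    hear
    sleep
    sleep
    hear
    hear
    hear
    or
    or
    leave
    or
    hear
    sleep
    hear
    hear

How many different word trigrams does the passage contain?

30 tokens → 28 trigram windows in total.
Repeated trigrams (each contributes count−1 duplicates):
  hear hear hear: 3
  sleep hear hear: 3
  hear sleep hear: 2
  or leave hear: 2
6 duplicate windows → 28 − 6 = 22 distinct.

22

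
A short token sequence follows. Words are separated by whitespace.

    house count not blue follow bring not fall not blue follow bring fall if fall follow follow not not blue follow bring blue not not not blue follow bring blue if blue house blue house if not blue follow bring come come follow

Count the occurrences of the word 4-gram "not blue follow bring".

Scanning the 40 overlapping 4-gram windows for "not blue follow bring":
  position 3–6: not blue follow bring
  position 9–12: not blue follow bring
  position 19–22: not blue follow bring
  position 26–29: not blue follow bring
  position 37–40: not blue follow bring

5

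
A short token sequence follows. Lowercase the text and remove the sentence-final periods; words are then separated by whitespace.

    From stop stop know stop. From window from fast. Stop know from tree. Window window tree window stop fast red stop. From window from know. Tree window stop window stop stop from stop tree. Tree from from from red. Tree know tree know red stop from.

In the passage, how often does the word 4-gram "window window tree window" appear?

1

Scanning the 43 overlapping 4-gram windows for "window window tree window":
  position 14–17: window window tree window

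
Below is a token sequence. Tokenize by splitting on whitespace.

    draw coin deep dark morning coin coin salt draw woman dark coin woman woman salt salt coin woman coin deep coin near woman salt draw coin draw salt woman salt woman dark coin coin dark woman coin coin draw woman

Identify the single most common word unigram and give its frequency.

Unigram frequencies (highest first):
  coin: 12
  woman: 9
  salt: 6
  draw: 5
  dark: 4
  deep: 2
  … (2 more, each ≤ 1)

"coin", 12 times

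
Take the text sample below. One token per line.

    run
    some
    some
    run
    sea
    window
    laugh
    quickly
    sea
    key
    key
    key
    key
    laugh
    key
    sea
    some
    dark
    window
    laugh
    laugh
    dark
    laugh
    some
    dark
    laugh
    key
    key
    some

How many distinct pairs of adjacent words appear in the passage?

21

29 tokens → 28 bigram windows in total.
Repeated bigrams (each contributes count−1 duplicates):
  key key: 4
  dark laugh: 2
  laugh key: 2
  some dark: 2
  window laugh: 2
7 duplicate windows → 28 − 7 = 21 distinct.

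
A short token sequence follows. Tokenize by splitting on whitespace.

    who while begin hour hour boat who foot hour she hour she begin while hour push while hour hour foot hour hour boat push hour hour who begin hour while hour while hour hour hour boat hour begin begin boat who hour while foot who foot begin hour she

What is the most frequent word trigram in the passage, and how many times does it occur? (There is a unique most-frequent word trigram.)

"hour hour boat", 3 times

Trigram frequencies (highest first):
  hour hour boat: 3
  while hour hour: 2
  hour while hour: 2
  who while begin: 1
  while begin hour: 1
  begin hour hour: 1
  … (37 more, each ≤ 1)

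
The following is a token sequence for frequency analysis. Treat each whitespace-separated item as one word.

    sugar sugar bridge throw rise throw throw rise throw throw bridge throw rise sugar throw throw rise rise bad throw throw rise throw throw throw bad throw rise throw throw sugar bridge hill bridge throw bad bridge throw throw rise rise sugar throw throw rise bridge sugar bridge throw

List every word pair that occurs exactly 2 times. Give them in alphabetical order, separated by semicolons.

bad throw; rise rise; rise sugar; sugar throw; throw bad

Bigram counts meeting the condition (exactly 2 times):
  bad throw: 2
  rise rise: 2
  rise sugar: 2
  sugar throw: 2
  throw bad: 2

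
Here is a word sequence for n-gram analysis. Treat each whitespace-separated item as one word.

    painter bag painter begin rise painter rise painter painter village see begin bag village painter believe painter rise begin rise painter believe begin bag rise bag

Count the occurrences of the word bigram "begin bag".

2

Scanning the 25 overlapping bigram windows for "begin bag":
  position 12–13: begin bag
  position 23–24: begin bag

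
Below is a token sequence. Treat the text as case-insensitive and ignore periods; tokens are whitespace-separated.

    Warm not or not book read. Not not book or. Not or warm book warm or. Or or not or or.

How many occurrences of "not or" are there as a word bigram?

3

Scanning the 20 overlapping bigram windows for "not or":
  position 2–3: not or
  position 11–12: not or
  position 19–20: not or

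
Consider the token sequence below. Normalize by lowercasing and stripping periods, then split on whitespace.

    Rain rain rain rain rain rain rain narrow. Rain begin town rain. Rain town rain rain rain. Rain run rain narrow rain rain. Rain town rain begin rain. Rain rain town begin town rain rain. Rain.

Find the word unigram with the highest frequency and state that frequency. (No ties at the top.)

"rain", 25 times

Unigram frequencies (highest first):
  rain: 25
  town: 5
  begin: 3
  narrow: 2
  run: 1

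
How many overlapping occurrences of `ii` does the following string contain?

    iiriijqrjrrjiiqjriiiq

Sliding a length-2 window over the 21 characters (20 positions):
  position 1–2: ii
  position 4–5: ii
  position 13–14: ii
  position 18–19: ii
  position 19–20: ii

5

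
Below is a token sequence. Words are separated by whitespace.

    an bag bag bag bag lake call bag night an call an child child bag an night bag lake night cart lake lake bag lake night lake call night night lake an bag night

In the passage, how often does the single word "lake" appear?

Scanning the 34 tokens for "lake":
  position 6: lake
  position 19: lake
  position 22: lake
  position 23: lake
  position 25: lake
  position 27: lake
  position 31: lake

7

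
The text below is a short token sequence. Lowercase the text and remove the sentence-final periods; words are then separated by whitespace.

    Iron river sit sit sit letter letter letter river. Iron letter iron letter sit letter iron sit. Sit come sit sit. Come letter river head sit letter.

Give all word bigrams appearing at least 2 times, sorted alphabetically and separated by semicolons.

Bigram counts meeting the condition (at least 2 times):
  iron letter: 2
  letter iron: 2
  letter letter: 2
  letter river: 2
  sit come: 2
  sit letter: 3
  sit sit: 4

iron letter; letter iron; letter letter; letter river; sit come; sit letter; sit sit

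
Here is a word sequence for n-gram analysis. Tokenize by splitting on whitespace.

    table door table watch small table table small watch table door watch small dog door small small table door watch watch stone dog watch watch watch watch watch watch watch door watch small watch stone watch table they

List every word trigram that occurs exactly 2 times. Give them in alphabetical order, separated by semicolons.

door watch small; table door watch

Trigram counts meeting the condition (exactly 2 times):
  door watch small: 2
  table door watch: 2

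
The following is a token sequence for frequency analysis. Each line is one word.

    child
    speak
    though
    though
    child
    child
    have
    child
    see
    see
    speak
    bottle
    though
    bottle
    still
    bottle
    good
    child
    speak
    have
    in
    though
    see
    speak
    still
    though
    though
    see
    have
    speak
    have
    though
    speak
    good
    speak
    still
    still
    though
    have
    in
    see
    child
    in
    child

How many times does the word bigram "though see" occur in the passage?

2

Scanning the 43 overlapping bigram windows for "though see":
  position 22–23: though see
  position 27–28: though see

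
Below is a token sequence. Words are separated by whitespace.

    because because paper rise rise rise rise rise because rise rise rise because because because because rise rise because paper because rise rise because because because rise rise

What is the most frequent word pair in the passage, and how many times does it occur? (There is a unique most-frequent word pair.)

"rise rise", 9 times

Bigram frequencies (highest first):
  rise rise: 9
  because because: 6
  rise because: 4
  because rise: 4
  because paper: 2
  paper rise: 1
  … (1 more, each ≤ 1)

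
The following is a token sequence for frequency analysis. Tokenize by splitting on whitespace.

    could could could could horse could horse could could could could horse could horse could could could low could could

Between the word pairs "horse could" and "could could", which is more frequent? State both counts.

"horse could": 4 occurrences
"could could": 9 occurrences

"could could" (9 vs 4)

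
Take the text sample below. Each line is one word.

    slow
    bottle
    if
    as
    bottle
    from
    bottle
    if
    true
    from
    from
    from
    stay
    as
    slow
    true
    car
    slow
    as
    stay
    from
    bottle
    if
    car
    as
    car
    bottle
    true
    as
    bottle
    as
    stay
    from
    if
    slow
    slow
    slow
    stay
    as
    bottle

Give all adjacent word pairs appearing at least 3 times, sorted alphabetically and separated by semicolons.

Bigram counts meeting the condition (at least 3 times):
  as bottle: 3
  bottle if: 3

as bottle; bottle if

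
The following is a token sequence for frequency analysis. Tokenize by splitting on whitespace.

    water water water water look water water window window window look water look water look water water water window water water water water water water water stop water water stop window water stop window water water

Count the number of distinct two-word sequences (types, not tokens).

10

36 tokens → 35 bigram windows in total.
Repeated bigrams (each contributes count−1 duplicates):
  water water: 14
  look water: 4
  water look: 3
  water stop: 3
  window water: 3
  stop window: 2
  water window: 2
  window window: 2
25 duplicate windows → 35 − 25 = 10 distinct.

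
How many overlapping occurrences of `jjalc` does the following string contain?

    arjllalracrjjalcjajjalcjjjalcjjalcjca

4

Sliding a length-5 window over the 37 characters (33 positions):
  position 12–16: jjalc
  position 19–23: jjalc
  position 25–29: jjalc
  position 30–34: jjalc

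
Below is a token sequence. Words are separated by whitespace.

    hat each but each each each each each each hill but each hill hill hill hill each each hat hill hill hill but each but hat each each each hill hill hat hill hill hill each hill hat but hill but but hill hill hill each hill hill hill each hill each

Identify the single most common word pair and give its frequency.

"hill hill", 12 times

Bigram frequencies (highest first):
  hill hill: 12
  each each: 8
  each hill: 6
  hill each: 5
  but each: 3
  hill but: 3
  … (9 more, each ≤ 2)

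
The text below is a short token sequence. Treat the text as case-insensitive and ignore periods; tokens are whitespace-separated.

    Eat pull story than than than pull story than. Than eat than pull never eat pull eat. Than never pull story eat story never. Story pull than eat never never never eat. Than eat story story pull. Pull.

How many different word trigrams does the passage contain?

38 tokens → 36 trigram windows in total.
Repeated trigrams (each contributes count−1 duplicates):
  pull story than: 2
  story than than: 2
2 duplicate windows → 36 − 2 = 34 distinct.

34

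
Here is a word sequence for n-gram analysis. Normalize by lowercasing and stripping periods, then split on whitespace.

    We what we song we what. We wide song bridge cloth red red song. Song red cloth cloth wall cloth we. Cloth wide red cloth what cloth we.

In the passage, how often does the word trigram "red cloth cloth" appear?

Scanning the 26 overlapping trigram windows for "red cloth cloth":
  position 16–18: red cloth cloth

1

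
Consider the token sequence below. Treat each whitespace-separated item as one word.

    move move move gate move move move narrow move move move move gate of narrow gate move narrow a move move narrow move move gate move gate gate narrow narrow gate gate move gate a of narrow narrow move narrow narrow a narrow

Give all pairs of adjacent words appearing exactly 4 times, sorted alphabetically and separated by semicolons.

Bigram counts meeting the condition (exactly 4 times):
  gate move: 4
  move narrow: 4

gate move; move narrow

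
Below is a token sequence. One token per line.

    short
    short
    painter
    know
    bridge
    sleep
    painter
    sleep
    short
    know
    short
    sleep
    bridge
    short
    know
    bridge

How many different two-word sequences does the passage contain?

16 tokens → 15 bigram windows in total.
Repeated bigrams (each contributes count−1 duplicates):
  know bridge: 2
  short know: 2
2 duplicate windows → 15 − 2 = 13 distinct.

13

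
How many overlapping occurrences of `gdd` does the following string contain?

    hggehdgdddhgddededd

2

Sliding a length-3 window over the 19 characters (17 positions):
  position 7–9: gdd
  position 12–14: gdd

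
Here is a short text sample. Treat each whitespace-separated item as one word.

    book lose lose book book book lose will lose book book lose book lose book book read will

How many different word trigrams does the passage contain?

18 tokens → 16 trigram windows in total.
Repeated trigrams (each contributes count−1 duplicates):
  lose book book: 3
  book book lose: 2
  book lose book: 2
4 duplicate windows → 16 − 4 = 12 distinct.

12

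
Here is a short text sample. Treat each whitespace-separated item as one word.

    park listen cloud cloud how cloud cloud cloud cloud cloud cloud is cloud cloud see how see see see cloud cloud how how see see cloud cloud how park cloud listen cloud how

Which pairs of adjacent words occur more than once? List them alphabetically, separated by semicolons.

cloud cloud; cloud how; how see; listen cloud; see cloud; see see

Bigram counts meeting the condition (more than once):
  cloud cloud: 9
  cloud how: 4
  how see: 2
  listen cloud: 2
  see cloud: 2
  see see: 3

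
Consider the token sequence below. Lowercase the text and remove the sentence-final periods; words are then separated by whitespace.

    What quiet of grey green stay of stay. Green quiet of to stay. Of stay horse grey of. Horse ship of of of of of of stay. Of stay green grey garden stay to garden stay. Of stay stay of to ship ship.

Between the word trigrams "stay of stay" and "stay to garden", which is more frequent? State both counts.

"stay of stay": 4 occurrences
"stay to garden": 1 occurrence

"stay of stay" (4 vs 1)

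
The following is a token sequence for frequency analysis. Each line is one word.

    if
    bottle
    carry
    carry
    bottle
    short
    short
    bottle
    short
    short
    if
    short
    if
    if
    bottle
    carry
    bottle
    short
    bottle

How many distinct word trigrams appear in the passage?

19 tokens → 17 trigram windows in total.
Repeated trigrams (each contributes count−1 duplicates):
  bottle short short: 2
  carry bottle short: 2
  if bottle carry: 2
3 duplicate windows → 17 − 3 = 14 distinct.

14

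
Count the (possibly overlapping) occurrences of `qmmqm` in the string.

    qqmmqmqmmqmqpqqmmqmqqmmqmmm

Sliding a length-5 window over the 27 characters (23 positions):
  position 2–6: qmmqm
  position 7–11: qmmqm
  position 15–19: qmmqm
  position 21–25: qmmqm

4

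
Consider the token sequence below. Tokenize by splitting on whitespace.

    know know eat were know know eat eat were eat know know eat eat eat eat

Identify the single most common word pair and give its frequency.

"eat eat", 4 times

Bigram frequencies (highest first):
  eat eat: 4
  know know: 3
  know eat: 3
  eat were: 2
  were know: 1
  were eat: 1
  … (1 more, each ≤ 1)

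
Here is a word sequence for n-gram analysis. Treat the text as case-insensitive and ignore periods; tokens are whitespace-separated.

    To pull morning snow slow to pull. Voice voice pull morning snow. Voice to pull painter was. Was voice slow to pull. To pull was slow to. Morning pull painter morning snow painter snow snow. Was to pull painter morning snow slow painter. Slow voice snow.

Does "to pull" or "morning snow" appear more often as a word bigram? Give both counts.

"to pull": 6 occurrences
"morning snow": 4 occurrences

"to pull" (6 vs 4)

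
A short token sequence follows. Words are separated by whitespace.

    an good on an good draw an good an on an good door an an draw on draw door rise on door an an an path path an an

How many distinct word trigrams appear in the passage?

29 tokens → 27 trigram windows in total.
Repeated trigrams (each contributes count−1 duplicates):
  door an an: 2
  on an good: 2
2 duplicate windows → 27 − 2 = 25 distinct.

25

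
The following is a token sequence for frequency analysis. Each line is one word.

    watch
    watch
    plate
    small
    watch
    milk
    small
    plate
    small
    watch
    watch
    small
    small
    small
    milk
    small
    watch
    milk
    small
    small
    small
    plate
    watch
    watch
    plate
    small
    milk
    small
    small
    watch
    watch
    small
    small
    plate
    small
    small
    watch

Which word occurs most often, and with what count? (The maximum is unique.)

"small", 17 times

Unigram frequencies (highest first):
  small: 17
  watch: 11
  plate: 5
  milk: 4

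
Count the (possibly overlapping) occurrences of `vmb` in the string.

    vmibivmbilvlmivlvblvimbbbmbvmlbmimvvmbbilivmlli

2

Sliding a length-3 window over the 47 characters (45 positions):
  position 6–8: vmb
  position 36–38: vmb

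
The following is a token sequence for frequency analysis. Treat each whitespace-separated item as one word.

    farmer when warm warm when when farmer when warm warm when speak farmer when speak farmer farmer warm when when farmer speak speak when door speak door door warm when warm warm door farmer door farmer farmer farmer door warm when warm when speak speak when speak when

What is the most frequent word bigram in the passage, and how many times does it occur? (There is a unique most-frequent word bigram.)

"warm when", 6 times

Bigram frequencies (highest first):
  warm when: 6
  when warm: 4
  when speak: 4
  farmer when: 3
  warm warm: 3
  farmer farmer: 3
  … (15 more, each ≤ 3)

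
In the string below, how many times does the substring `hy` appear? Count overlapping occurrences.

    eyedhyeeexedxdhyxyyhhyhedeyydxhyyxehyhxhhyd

Sliding a length-2 window over the 43 characters (42 positions):
  position 5–6: hy
  position 15–16: hy
  position 21–22: hy
  position 31–32: hy
  position 36–37: hy
  position 41–42: hy

6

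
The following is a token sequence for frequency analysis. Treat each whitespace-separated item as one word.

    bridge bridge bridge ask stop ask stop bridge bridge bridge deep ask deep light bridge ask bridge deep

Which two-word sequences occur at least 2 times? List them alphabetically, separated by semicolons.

Bigram counts meeting the condition (at least 2 times):
  ask stop: 2
  bridge ask: 2
  bridge bridge: 4
  bridge deep: 2

ask stop; bridge ask; bridge bridge; bridge deep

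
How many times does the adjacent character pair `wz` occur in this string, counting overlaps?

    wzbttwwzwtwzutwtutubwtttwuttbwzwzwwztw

6

Sliding a length-2 window over the 38 characters (37 positions):
  position 1–2: wz
  position 7–8: wz
  position 11–12: wz
  position 30–31: wz
  position 32–33: wz
  position 35–36: wz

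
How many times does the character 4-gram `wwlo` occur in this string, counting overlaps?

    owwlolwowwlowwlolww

3

Sliding a length-4 window over the 19 characters (16 positions):
  position 2–5: wwlo
  position 9–12: wwlo
  position 13–16: wwlo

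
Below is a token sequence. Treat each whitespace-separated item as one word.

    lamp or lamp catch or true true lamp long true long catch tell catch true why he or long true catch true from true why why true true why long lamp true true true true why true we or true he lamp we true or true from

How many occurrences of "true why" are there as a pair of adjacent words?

Scanning the 46 overlapping bigram windows for "true why":
  position 15–16: true why
  position 24–25: true why
  position 28–29: true why
  position 35–36: true why

4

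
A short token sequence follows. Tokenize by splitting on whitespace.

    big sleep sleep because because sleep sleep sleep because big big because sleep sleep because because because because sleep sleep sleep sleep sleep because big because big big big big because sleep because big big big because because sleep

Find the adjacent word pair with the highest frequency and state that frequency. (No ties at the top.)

"sleep sleep", 8 times

Bigram frequencies (highest first):
  sleep sleep: 8
  big big: 6
  sleep because: 5
  because because: 5
  because sleep: 5
  because big: 4
  … (2 more, each ≤ 4)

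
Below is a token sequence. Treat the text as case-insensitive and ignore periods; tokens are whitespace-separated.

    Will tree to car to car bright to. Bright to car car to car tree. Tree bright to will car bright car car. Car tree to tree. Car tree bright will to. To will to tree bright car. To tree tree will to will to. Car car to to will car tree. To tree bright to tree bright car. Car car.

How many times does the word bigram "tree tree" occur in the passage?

2

Scanning the 60 overlapping bigram windows for "tree tree":
  position 15–16: tree tree
  position 40–41: tree tree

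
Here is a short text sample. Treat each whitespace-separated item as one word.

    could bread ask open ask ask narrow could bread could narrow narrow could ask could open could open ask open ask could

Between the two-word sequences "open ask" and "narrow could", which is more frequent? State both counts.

"open ask": 3 occurrences
"narrow could": 2 occurrences

"open ask" (3 vs 2)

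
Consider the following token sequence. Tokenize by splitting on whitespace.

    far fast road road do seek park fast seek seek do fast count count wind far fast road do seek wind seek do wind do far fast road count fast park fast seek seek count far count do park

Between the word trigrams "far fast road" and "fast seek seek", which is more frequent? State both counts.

"far fast road": 3 occurrences
"fast seek seek": 2 occurrences

"far fast road" (3 vs 2)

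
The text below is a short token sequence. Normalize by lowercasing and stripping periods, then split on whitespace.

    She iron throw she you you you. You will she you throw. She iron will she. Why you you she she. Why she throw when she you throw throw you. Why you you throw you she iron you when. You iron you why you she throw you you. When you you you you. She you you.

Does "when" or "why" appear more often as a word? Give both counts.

"why" (4 vs 3)

"when": 3 occurrences
"why": 4 occurrences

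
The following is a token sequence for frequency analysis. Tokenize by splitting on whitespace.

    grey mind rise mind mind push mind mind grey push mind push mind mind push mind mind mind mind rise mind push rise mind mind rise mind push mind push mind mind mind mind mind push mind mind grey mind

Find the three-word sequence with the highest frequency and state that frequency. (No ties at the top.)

"mind push mind", 6 times

Trigram frequencies (highest first):
  mind push mind: 6
  push mind mind: 5
  mind mind mind: 5
  mind rise mind: 3
  mind mind push: 3
  rise mind mind: 2
  … (10 more, each ≤ 2)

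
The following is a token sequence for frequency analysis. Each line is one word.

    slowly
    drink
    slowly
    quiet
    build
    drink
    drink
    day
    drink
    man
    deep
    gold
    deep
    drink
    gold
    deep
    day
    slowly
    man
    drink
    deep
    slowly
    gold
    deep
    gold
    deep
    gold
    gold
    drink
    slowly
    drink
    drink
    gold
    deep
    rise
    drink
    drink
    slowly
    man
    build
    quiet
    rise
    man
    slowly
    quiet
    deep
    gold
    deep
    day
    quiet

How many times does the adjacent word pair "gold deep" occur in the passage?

Scanning the 49 overlapping bigram windows for "gold deep":
  position 12–13: gold deep
  position 15–16: gold deep
  position 23–24: gold deep
  position 25–26: gold deep
  position 33–34: gold deep
  position 47–48: gold deep

6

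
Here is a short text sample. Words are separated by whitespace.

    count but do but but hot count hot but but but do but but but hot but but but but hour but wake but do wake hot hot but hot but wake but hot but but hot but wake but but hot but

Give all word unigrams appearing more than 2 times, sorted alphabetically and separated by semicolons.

but; do; hot; wake

Unigram counts meeting the condition (more than 2 times):
  but: 24
  do: 3
  hot: 9
  wake: 4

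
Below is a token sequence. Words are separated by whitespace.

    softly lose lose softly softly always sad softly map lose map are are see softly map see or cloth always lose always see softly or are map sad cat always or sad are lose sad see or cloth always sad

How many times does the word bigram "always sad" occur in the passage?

Scanning the 39 overlapping bigram windows for "always sad":
  position 6–7: always sad
  position 39–40: always sad

2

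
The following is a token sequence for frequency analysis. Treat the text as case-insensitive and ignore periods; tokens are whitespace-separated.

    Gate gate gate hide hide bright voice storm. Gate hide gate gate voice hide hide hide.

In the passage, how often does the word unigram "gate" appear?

Scanning the 16 tokens for "gate":
  position 1: gate
  position 2: gate
  position 3: gate
  position 9: gate
  position 11: gate
  position 12: gate

6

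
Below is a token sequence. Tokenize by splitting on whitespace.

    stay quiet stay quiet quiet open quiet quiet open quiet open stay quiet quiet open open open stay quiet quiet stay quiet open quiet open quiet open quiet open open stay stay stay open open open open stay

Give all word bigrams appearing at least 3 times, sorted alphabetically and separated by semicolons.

Bigram counts meeting the condition (at least 3 times):
  open open: 6
  open quiet: 5
  open stay: 4
  quiet open: 8
  quiet quiet: 4
  stay quiet: 5

open open; open quiet; open stay; quiet open; quiet quiet; stay quiet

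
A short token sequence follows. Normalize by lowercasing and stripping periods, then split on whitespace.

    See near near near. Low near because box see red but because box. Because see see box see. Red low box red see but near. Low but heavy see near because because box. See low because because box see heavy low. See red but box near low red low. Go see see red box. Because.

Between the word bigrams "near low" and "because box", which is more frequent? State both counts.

"near low": 3 occurrences
"because box": 4 occurrences

"because box" (4 vs 3)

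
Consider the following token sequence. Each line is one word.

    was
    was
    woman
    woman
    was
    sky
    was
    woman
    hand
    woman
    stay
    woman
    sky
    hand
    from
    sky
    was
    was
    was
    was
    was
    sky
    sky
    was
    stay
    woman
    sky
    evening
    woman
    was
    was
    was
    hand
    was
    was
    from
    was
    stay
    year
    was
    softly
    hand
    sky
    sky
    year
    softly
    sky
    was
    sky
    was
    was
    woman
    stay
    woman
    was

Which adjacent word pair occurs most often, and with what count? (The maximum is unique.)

Bigram frequencies (highest first):
  was was: 9
  sky was: 5
  was woman: 3
  woman was: 3
  was sky: 3
  stay woman: 3
  … (24 more, each ≤ 2)

"was was", 9 times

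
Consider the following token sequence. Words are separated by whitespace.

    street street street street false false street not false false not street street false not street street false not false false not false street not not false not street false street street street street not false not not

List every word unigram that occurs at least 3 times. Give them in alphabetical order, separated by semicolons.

Unigram counts meeting the condition (at least 3 times):
  false: 12
  not: 11
  street: 15

false; not; street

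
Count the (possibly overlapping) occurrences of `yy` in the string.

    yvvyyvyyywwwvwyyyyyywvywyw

Sliding a length-2 window over the 26 characters (25 positions):
  position 4–5: yy
  position 7–8: yy
  position 8–9: yy
  position 15–16: yy
  position 16–17: yy
  position 17–18: yy
  position 18–19: yy
  position 19–20: yy

8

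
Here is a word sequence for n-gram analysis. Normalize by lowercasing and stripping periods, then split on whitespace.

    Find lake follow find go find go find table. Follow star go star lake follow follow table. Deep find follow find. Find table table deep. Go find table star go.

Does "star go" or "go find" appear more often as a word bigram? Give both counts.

"go find" (3 vs 2)

"star go": 2 occurrences
"go find": 3 occurrences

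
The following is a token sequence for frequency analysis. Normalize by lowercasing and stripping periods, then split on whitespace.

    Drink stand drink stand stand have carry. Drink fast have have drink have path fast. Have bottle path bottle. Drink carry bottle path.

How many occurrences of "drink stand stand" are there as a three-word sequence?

Scanning the 21 overlapping trigram windows for "drink stand stand":
  position 3–5: drink stand stand

1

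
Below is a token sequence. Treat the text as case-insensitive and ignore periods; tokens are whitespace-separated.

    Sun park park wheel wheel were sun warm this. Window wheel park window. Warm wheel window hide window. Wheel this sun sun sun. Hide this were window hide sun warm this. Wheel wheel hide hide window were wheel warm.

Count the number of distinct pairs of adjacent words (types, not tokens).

39 tokens → 38 bigram windows in total.
Repeated bigrams (each contributes count−1 duplicates):
  hide window: 2
  sun sun: 2
  sun warm: 2
  warm this: 2
  wheel wheel: 2
  window hide: 2
  window wheel: 2
7 duplicate windows → 38 − 7 = 31 distinct.

31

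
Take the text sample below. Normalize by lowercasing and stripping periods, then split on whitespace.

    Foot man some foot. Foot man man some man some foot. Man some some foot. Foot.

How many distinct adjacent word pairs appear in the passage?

16 tokens → 15 bigram windows in total.
Repeated bigrams (each contributes count−1 duplicates):
  man some: 4
  foot man: 3
  some foot: 3
  foot foot: 2
8 duplicate windows → 15 − 8 = 7 distinct.

7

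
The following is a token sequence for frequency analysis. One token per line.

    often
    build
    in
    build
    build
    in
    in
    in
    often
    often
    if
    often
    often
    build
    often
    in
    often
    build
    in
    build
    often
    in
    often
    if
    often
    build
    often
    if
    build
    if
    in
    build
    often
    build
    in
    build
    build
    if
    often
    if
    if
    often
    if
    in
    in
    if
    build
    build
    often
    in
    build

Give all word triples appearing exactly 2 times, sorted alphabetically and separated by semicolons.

Trigram counts meeting the condition (exactly 2 times):
  if often if: 2
  in build build: 2
  in build often: 2
  often build often: 2
  often if often: 2
  often in often: 2

if often if; in build build; in build often; often build often; often if often; often in often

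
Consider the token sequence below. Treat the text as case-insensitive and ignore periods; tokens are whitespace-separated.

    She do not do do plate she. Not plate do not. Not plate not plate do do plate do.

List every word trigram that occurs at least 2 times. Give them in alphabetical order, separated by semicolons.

Trigram counts meeting the condition (at least 2 times):
  do do plate: 2
  not plate do: 2

do do plate; not plate do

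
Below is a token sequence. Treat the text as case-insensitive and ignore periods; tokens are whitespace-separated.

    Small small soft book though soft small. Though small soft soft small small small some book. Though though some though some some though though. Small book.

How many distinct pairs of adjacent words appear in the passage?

26 tokens → 25 bigram windows in total.
Repeated bigrams (each contributes count−1 duplicates):
  small small: 3
  book though: 2
  small soft: 2
  soft small: 2
  some though: 2
  though small: 2
  though some: 2
  though though: 2
9 duplicate windows → 25 − 9 = 16 distinct.

16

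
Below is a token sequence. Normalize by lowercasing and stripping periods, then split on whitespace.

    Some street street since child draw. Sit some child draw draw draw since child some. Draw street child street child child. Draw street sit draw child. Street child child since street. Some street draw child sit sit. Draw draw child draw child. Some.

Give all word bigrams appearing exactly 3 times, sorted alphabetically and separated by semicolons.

draw draw; street child

Bigram counts meeting the condition (exactly 3 times):
  draw draw: 3
  street child: 3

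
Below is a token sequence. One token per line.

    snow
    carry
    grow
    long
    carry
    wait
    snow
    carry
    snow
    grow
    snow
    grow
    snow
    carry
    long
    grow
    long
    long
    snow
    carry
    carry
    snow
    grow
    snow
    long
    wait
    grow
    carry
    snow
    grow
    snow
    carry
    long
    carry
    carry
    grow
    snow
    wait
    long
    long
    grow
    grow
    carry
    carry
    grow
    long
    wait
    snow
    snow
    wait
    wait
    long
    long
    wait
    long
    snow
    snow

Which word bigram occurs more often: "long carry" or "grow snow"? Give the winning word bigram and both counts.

"long carry": 2 occurrences
"grow snow": 5 occurrences

"grow snow" (5 vs 2)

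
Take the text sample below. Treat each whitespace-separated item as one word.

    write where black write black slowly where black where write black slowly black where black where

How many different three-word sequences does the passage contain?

12

16 tokens → 14 trigram windows in total.
Repeated trigrams (each contributes count−1 duplicates):
  where black where: 2
  write black slowly: 2
2 duplicate windows → 14 − 2 = 12 distinct.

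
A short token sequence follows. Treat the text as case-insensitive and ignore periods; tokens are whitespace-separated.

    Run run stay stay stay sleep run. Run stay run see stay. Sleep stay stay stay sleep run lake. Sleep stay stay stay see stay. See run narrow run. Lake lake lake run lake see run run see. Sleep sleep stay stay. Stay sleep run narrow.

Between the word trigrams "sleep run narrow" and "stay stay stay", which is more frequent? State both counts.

"stay stay stay" (4 vs 1)

"sleep run narrow": 1 occurrence
"stay stay stay": 4 occurrences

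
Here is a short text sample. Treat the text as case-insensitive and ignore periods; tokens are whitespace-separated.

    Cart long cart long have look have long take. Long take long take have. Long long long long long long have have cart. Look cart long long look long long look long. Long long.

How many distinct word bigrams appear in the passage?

34 tokens → 33 bigram windows in total.
Repeated bigrams (each contributes count−1 duplicates):
  long long: 9
  cart long: 3
  long take: 3
  have long: 2
  long have: 2
  long look: 2
  look long: 2
  take long: 2
17 duplicate windows → 33 − 17 = 16 distinct.

16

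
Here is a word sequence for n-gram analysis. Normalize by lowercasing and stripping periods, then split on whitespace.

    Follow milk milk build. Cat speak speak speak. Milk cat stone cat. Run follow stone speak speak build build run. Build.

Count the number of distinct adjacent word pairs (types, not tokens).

21 tokens → 20 bigram windows in total.
Repeated bigrams (each contributes count−1 duplicates):
  speak speak: 3
2 duplicate windows → 20 − 2 = 18 distinct.

18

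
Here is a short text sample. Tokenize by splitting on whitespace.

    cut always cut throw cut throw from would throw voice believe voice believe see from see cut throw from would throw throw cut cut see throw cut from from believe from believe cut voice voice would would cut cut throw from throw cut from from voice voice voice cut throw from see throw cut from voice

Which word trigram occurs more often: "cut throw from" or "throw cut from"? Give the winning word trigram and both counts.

"cut throw from" (4 vs 3)

"cut throw from": 4 occurrences
"throw cut from": 3 occurrences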